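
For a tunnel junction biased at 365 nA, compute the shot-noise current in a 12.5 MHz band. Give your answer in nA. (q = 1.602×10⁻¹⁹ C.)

I_n = √(2qI·B)
2qI·B = 2 × 1.602×10⁻¹⁹ × 3.65×10⁻⁷ × 1.25×10⁷ = 1.46×10⁻¹⁸ A²
I_n = √(1.46×10⁻¹⁸) = 1.21×10⁻⁹ A = 1.21 nA

1.21 nA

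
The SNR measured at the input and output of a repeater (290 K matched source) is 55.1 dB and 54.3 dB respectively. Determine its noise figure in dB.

NF (dB) = SNR_in(dB) − SNR_out(dB) when the source is at T₀
NF = 55.1 − 54.3 = 0.8 dB

0.8 dB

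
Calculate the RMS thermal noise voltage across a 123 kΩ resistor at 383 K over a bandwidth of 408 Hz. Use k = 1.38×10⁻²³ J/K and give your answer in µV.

V_n = √(4kTRB)
4kTRB = 4 × 1.38×10⁻²³ × 383 × 1.23×10⁵ × 4.08×10² = 1.06×10⁻¹² V²
V_n = √(1.06×10⁻¹²) = 1.03×10⁻⁶ V = 1.03 µV

1.03 µV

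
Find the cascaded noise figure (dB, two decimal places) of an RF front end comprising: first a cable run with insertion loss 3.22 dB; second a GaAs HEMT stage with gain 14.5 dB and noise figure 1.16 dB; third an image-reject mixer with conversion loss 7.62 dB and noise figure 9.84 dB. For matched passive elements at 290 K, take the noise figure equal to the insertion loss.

5.30 dB

Convert to linear (a loss of L dB is a gain of −L dB): F_i = 10^(NF_i/10), G_i = 10^(G_i,dB/10)
  Stage 1: F_1 = 10^(3.22/10) = 2.099, G_1 = 10^(−3.22/10) = 0.4764
  Stage 2: F_2 = 10^(1.16/10) = 1.306, G_2 = 10^(14.5/10) = 28.18
  Stage 3: F_3 = 10^(9.84/10) = 9.638, G_3 = 10^(−7.62/10) = 0.1730
Friis cascade:
  F = 2.099 + (1.306 − 1)/0.4764 + (9.638 − 1)/13.43 = 3.385
NF = 10 log₁₀(3.385) = 5.30 dB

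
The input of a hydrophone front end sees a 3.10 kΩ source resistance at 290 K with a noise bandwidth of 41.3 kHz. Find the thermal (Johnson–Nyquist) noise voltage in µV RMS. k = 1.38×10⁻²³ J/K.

V_n = √(4kTRB)
4kTRB = 4 × 1.38×10⁻²³ × 290 × 3.10×10³ × 4.13×10⁴ = 2.05×10⁻¹² V²
V_n = √(2.05×10⁻¹²) = 1.43×10⁻⁶ V = 1.43 µV

1.43 µV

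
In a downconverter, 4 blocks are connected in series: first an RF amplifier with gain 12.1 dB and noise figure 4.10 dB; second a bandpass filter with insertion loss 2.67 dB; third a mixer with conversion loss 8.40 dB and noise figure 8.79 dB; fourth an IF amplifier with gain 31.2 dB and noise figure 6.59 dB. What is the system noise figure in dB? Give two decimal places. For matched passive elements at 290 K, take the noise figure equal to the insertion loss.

7.91 dB

Convert to linear (a loss of L dB is a gain of −L dB): F_i = 10^(NF_i/10), G_i = 10^(G_i,dB/10)
  Stage 1: F_1 = 10^(4.10/10) = 2.570, G_1 = 10^(12.1/10) = 16.22
  Stage 2: F_2 = 10^(2.67/10) = 1.849, G_2 = 10^(−2.67/10) = 0.5408
  Stage 3: F_3 = 10^(8.79/10) = 7.568, G_3 = 10^(−8.40/10) = 0.1445
  Stage 4: F_4 = 10^(6.59/10) = 4.560, G_4 = 10^(31.2/10) = 1318
Friis cascade:
  F = 2.570 + (1.849 − 1)/16.22 + (7.568 − 1)/8.770 + (4.560 − 1)/1.268 = 6.180
NF = 10 log₁₀(6.180) = 7.91 dB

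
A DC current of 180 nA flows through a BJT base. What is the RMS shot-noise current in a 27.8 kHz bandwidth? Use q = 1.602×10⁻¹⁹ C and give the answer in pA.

40.0 pA

I_n = √(2qI·B)
2qI·B = 2 × 1.602×10⁻¹⁹ × 1.80×10⁻⁷ × 2.78×10⁴ = 1.60×10⁻²¹ A²
I_n = √(1.60×10⁻²¹) = 4.00×10⁻¹¹ A = 40.0 pA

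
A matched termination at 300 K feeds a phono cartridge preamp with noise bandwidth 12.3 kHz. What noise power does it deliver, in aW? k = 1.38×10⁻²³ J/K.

P_n = kTB = 1.38×10⁻²³ × 300 × 1.23×10⁴ = 5.09×10⁻¹⁷ W = 50.9 aW

50.9 aW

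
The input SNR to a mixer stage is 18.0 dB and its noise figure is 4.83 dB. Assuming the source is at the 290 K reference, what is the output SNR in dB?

By definition F = SNR_in/SNR_out, so in dB: SNR_out = SNR_in − NF
SNR_out = 18.0 − 4.83 = 13.17 dB

13.17 dB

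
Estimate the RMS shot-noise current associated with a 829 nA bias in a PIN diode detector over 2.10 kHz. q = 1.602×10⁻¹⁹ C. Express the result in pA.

23.6 pA

I_n = √(2qI·B)
2qI·B = 2 × 1.602×10⁻¹⁹ × 8.29×10⁻⁷ × 2.10×10³ = 5.58×10⁻²² A²
I_n = √(5.58×10⁻²²) = 2.36×10⁻¹¹ A = 23.6 pA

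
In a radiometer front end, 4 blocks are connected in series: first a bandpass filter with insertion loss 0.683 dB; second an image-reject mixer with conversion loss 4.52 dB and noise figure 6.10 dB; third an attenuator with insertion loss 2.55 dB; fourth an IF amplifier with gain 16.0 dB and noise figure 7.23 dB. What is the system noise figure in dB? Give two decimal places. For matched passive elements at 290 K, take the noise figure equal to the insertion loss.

15.18 dB

Convert to linear (a loss of L dB is a gain of −L dB): F_i = 10^(NF_i/10), G_i = 10^(G_i,dB/10)
  Stage 1: F_1 = 10^(0.683/10) = 1.170, G_1 = 10^(−0.683/10) = 0.8545
  Stage 2: F_2 = 10^(6.10/10) = 4.074, G_2 = 10^(−4.52/10) = 0.3532
  Stage 3: F_3 = 10^(2.55/10) = 1.799, G_3 = 10^(−2.55/10) = 0.5559
  Stage 4: F_4 = 10^(7.23/10) = 5.284, G_4 = 10^(16.0/10) = 39.81
Friis cascade:
  F = 1.170 + (4.074 − 1)/0.8545 + (1.799 − 1)/0.3018 + (5.284 − 1)/0.1678 = 32.95
NF = 10 log₁₀(32.95) = 15.18 dB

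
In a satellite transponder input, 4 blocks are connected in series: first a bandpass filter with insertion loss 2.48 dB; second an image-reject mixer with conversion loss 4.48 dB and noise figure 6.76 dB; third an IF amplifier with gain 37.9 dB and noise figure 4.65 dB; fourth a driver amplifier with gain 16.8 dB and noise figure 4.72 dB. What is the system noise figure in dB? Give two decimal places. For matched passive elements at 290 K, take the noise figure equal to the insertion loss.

12.53 dB

Convert to linear (a loss of L dB is a gain of −L dB): F_i = 10^(NF_i/10), G_i = 10^(G_i,dB/10)
  Stage 1: F_1 = 10^(2.48/10) = 1.770, G_1 = 10^(−2.48/10) = 0.5649
  Stage 2: F_2 = 10^(6.76/10) = 4.742, G_2 = 10^(−4.48/10) = 0.3565
  Stage 3: F_3 = 10^(4.65/10) = 2.917, G_3 = 10^(37.9/10) = 6166
  Stage 4: F_4 = 10^(4.72/10) = 2.965, G_4 = 10^(16.8/10) = 47.86
Friis cascade:
  F = 1.770 + (4.742 − 1)/0.5649 + (2.917 − 1)/0.2014 + (2.965 − 1)/1242 = 17.92
NF = 10 log₁₀(17.92) = 12.53 dB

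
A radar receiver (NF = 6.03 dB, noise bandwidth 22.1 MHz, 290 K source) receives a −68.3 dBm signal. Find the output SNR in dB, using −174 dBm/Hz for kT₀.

Noise floor: N = −174 + 10 log₁₀(B) + NF
10 log₁₀(2.21×10⁷) = 73.44 dB
N = −174 + 73.44 + 6.03 = −94.53 dBm
SNR = P_sig − N = −68.3 − (−94.53) = 26.23 dB → 26.2 dB

26.2 dB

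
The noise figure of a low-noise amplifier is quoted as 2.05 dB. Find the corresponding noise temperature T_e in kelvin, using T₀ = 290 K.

F = 10^(2.05/10) = 1.60325
T_e = (F − 1)·T₀ = (1.60325 − 1) × 290 = 175 K

175 K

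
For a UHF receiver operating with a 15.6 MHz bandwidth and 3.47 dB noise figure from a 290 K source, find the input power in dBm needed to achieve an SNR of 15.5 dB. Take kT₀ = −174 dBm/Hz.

Sensitivity = −174 + 10 log₁₀(B) + NF + SNR_min
= −174 + 71.93 + 3.47 + 15.5
= −83.10 dBm → −83.1 dBm

−83.1 dBm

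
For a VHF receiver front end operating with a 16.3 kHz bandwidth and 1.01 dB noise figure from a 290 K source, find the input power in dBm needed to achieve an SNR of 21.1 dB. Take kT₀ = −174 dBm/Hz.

−109.8 dBm

Sensitivity = −174 + 10 log₁₀(B) + NF + SNR_min
= −174 + 42.12 + 1.01 + 21.1
= −109.77 dBm → −109.8 dBm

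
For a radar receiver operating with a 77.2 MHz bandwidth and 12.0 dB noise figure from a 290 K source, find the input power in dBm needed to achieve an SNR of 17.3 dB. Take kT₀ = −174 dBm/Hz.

Sensitivity = −174 + 10 log₁₀(B) + NF + SNR_min
= −174 + 78.88 + 12.0 + 17.3
= −65.82 dBm → −65.8 dBm

−65.8 dBm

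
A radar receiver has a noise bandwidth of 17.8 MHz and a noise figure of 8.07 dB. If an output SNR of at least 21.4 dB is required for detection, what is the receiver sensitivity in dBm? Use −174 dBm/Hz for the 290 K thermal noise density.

Sensitivity = −174 + 10 log₁₀(B) + NF + SNR_min
= −174 + 72.5 + 8.07 + 21.4
= −72.03 dBm → −72.0 dBm

−72.0 dBm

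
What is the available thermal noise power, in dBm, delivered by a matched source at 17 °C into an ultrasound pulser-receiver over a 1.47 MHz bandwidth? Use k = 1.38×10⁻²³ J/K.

T = 17 °C + 273.15 = 290.15 K
P_n = kTB = 1.38×10⁻²³ × 290.15 × 1.47×10⁶ = 5.89×10⁻¹⁵ W
In dBm: 10 log₁₀(5.89×10⁻¹⁵ / 10⁻³) = −112.3 dBm

−112.3 dBm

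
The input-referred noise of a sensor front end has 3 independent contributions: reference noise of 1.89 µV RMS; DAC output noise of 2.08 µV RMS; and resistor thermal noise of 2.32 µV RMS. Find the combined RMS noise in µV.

3.64 µV

Uncorrelated sources add in power (mean-square): V_tot = √(ΣV_i²)
V_tot = √[(1.89×10⁻⁶)² + (2.08×10⁻⁶)² + (2.32×10⁻⁶)²] = 3.64×10⁻⁶ V = 3.64 µV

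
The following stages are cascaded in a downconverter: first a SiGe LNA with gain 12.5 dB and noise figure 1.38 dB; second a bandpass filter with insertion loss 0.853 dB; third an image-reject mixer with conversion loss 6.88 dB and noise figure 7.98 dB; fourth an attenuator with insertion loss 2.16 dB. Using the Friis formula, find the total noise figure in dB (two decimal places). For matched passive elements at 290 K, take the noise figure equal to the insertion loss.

Convert to linear (a loss of L dB is a gain of −L dB): F_i = 10^(NF_i/10), G_i = 10^(G_i,dB/10)
  Stage 1: F_1 = 10^(1.38/10) = 1.374, G_1 = 10^(12.5/10) = 17.78
  Stage 2: F_2 = 10^(0.853/10) = 1.217, G_2 = 10^(−0.853/10) = 0.8217
  Stage 3: F_3 = 10^(7.98/10) = 6.281, G_3 = 10^(−6.88/10) = 0.2051
  Stage 4: F_4 = 10^(2.16/10) = 1.644, G_4 = 10^(−2.16/10) = 0.6081
Friis cascade:
  F = 1.374 + (1.217 − 1)/17.78 + (6.281 − 1)/14.61 + (1.644 − 1)/2.997 = 1.963
NF = 10 log₁₀(1.963) = 2.93 dB

2.93 dB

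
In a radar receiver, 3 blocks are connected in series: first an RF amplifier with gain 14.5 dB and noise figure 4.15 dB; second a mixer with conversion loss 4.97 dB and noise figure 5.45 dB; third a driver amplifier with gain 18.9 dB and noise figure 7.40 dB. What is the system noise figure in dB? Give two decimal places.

5.04 dB

Convert to linear (a loss of L dB is a gain of −L dB): F_i = 10^(NF_i/10), G_i = 10^(G_i,dB/10)
  Stage 1: F_1 = 10^(4.15/10) = 2.600, G_1 = 10^(14.5/10) = 28.18
  Stage 2: F_2 = 10^(5.45/10) = 3.508, G_2 = 10^(−4.97/10) = 0.3184
  Stage 3: F_3 = 10^(7.40/10) = 5.495, G_3 = 10^(18.9/10) = 77.62
Friis cascade:
  F = 2.600 + (3.508 − 1)/28.18 + (5.495 − 1)/8.974 = 3.190
NF = 10 log₁₀(3.190) = 5.04 dB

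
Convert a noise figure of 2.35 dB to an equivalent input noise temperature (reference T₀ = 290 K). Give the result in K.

208 K

F = 10^(2.35/10) = 1.71791
T_e = (F − 1)·T₀ = (1.71791 − 1) × 290 = 208 K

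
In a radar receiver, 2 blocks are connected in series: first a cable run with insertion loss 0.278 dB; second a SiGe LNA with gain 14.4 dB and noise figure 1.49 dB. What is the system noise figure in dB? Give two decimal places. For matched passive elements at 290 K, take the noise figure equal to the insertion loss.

1.77 dB

Convert to linear (a loss of L dB is a gain of −L dB): F_i = 10^(NF_i/10), G_i = 10^(G_i,dB/10)
  Stage 1: F_1 = 10^(0.278/10) = 1.066, G_1 = 10^(−0.278/10) = 0.9380
  Stage 2: F_2 = 10^(1.49/10) = 1.409, G_2 = 10^(14.4/10) = 27.54
Friis cascade:
  F = 1.066 + (1.409 − 1)/0.9380 = 1.502
NF = 10 log₁₀(1.502) = 1.77 dB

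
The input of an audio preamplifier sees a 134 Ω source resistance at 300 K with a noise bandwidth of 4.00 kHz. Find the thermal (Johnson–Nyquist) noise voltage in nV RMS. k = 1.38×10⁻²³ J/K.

V_n = √(4kTRB)
4kTRB = 4 × 1.38×10⁻²³ × 300 × 1.34×10² × 4.00×10³ = 8.88×10⁻¹⁵ V²
V_n = √(8.88×10⁻¹⁵) = 9.42×10⁻⁸ V = 94.2 nV

94.2 nV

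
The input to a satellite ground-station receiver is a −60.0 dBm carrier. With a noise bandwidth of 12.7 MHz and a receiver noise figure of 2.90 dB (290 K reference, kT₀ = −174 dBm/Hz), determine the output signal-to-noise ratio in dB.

Noise floor: N = −174 + 10 log₁₀(B) + NF
10 log₁₀(1.27×10⁷) = 71.04 dB
N = −174 + 71.04 + 2.90 = −100.06 dBm
SNR = P_sig − N = −60.0 − (−100.06) = 40.06 dB → 40.1 dB

40.1 dB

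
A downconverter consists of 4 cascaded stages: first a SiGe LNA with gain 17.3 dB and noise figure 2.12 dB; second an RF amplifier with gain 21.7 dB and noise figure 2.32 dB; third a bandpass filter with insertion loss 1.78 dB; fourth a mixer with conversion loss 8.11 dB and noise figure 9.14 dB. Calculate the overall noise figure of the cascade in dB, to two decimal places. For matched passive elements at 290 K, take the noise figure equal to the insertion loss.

Convert to linear (a loss of L dB is a gain of −L dB): F_i = 10^(NF_i/10), G_i = 10^(G_i,dB/10)
  Stage 1: F_1 = 10^(2.12/10) = 1.629, G_1 = 10^(17.3/10) = 53.70
  Stage 2: F_2 = 10^(2.32/10) = 1.706, G_2 = 10^(21.7/10) = 147.9
  Stage 3: F_3 = 10^(1.78/10) = 1.507, G_3 = 10^(−1.78/10) = 0.6637
  Stage 4: F_4 = 10^(9.14/10) = 8.204, G_4 = 10^(−8.11/10) = 0.1545
Friis cascade:
  F = 1.629 + (1.706 − 1)/53.70 + (1.507 − 1)/7943 + (8.204 − 1)/5272 = 1.644
NF = 10 log₁₀(1.644) = 2.16 dB

2.16 dB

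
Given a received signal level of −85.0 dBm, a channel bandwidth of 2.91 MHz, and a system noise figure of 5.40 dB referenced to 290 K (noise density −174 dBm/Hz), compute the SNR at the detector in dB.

Noise floor: N = −174 + 10 log₁₀(B) + NF
10 log₁₀(2.91×10⁶) = 64.64 dB
N = −174 + 64.64 + 5.40 = −103.96 dBm
SNR = P_sig − N = −85.0 − (−103.96) = 18.96 dB → 19.0 dB

19.0 dB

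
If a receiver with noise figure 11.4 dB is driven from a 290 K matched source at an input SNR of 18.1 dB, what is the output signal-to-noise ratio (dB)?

By definition F = SNR_in/SNR_out, so in dB: SNR_out = SNR_in − NF
SNR_out = 18.1 − 11.4 = 6.7 dB

6.7 dB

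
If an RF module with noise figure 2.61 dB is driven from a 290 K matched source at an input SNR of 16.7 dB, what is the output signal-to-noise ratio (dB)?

14.09 dB

By definition F = SNR_in/SNR_out, so in dB: SNR_out = SNR_in − NF
SNR_out = 16.7 − 2.61 = 14.09 dB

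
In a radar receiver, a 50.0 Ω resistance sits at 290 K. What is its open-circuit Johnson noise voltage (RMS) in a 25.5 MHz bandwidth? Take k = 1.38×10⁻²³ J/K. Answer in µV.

V_n = √(4kTRB)
4kTRB = 4 × 1.38×10⁻²³ × 290 × 5.00×10¹ × 2.55×10⁷ = 2.04×10⁻¹¹ V²
V_n = √(2.04×10⁻¹¹) = 4.52×10⁻⁶ V = 4.52 µV

4.52 µV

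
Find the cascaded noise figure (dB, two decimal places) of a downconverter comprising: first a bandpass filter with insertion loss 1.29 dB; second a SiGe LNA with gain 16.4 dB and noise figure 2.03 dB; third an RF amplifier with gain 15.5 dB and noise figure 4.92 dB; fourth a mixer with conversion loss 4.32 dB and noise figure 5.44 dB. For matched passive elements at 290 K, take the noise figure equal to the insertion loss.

Convert to linear (a loss of L dB is a gain of −L dB): F_i = 10^(NF_i/10), G_i = 10^(G_i,dB/10)
  Stage 1: F_1 = 10^(1.29/10) = 1.346, G_1 = 10^(−1.29/10) = 0.7430
  Stage 2: F_2 = 10^(2.03/10) = 1.596, G_2 = 10^(16.4/10) = 43.65
  Stage 3: F_3 = 10^(4.92/10) = 3.105, G_3 = 10^(15.5/10) = 35.48
  Stage 4: F_4 = 10^(5.44/10) = 3.499, G_4 = 10^(−4.32/10) = 0.3698
Friis cascade:
  F = 1.346 + (1.596 − 1)/0.7430 + (3.105 − 1)/32.43 + (3.499 − 1)/1151 = 2.215
NF = 10 log₁₀(2.215) = 3.45 dB

3.45 dB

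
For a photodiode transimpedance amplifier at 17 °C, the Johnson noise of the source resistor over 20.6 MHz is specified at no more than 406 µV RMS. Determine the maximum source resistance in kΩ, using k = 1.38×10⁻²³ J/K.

T = 17 °C + 273.15 = 290.15 K
Johnson–Nyquist: V_n = √(4kTRB) ⇒ R = V_n² / (4kTB)
4kTB = 4 × 1.38×10⁻²³ × 290.15 × 2.06×10⁷ = 3.30×10⁻¹³
R = (4.06×10⁻⁴)² / 3.30×10⁻¹³ = 5.00×10⁵ Ω = 500 kΩ

500 kΩ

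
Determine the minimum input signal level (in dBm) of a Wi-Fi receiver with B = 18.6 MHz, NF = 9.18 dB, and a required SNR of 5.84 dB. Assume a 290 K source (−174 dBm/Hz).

−86.3 dBm

Sensitivity = −174 + 10 log₁₀(B) + NF + SNR_min
= −174 + 72.7 + 9.18 + 5.84
= −86.28 dBm → −86.3 dBm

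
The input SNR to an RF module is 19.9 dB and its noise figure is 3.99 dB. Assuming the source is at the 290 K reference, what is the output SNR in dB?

By definition F = SNR_in/SNR_out, so in dB: SNR_out = SNR_in − NF
SNR_out = 19.9 − 3.99 = 15.91 dB

15.91 dB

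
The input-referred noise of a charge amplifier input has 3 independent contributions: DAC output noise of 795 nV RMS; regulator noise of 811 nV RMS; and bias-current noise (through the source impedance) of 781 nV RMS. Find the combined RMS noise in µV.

Uncorrelated sources add in power (mean-square): V_tot = √(ΣV_i²)
V_tot = √[(7.95×10⁻⁷)² + (8.11×10⁻⁷)² + (7.81×10⁻⁷)²] = 1.38×10⁻⁶ V = 1.38 µV

1.38 µV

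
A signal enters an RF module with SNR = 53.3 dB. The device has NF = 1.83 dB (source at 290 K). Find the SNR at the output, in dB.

51.47 dB

By definition F = SNR_in/SNR_out, so in dB: SNR_out = SNR_in − NF
SNR_out = 53.3 − 1.83 = 51.47 dB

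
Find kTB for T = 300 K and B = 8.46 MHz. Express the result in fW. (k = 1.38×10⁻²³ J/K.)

P_n = kTB = 1.38×10⁻²³ × 300 × 8.46×10⁶ = 3.50×10⁻¹⁴ W = 35.0 fW

35.0 fW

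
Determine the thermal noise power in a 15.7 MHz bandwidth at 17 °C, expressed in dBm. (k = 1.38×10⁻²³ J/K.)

T = 17 °C + 273.15 = 290.15 K
P_n = kTB = 1.38×10⁻²³ × 290.15 × 1.57×10⁷ = 6.29×10⁻¹⁴ W
In dBm: 10 log₁₀(6.29×10⁻¹⁴ / 10⁻³) = −102.0 dBm

−102.0 dBm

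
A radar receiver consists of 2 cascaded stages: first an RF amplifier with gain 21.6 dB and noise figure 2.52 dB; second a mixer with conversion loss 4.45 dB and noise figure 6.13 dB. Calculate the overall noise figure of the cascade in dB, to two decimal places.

2.57 dB

Convert to linear (a loss of L dB is a gain of −L dB): F_i = 10^(NF_i/10), G_i = 10^(G_i,dB/10)
  Stage 1: F_1 = 10^(2.52/10) = 1.786, G_1 = 10^(21.6/10) = 144.5
  Stage 2: F_2 = 10^(6.13/10) = 4.102, G_2 = 10^(−4.45/10) = 0.3589
Friis cascade:
  F = 1.786 + (4.102 − 1)/144.5 = 1.808
NF = 10 log₁₀(1.808) = 2.57 dB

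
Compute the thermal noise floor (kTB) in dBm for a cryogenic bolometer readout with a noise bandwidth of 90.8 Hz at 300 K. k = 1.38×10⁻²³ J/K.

−154.2 dBm

P_n = kTB = 1.38×10⁻²³ × 300 × 9.08×10¹ = 3.76×10⁻¹⁹ W
In dBm: 10 log₁₀(3.76×10⁻¹⁹ / 10⁻³) = −154.2 dBm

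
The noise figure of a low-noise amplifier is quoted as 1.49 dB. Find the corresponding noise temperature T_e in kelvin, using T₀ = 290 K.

119 K

F = 10^(1.49/10) = 1.40929
T_e = (F − 1)·T₀ = (1.40929 − 1) × 290 = 119 K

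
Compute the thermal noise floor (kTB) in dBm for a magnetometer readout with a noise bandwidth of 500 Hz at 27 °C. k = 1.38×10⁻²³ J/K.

−146.8 dBm

T = 27 °C + 273.15 = 300.15 K
P_n = kTB = 1.38×10⁻²³ × 300.15 × 5.00×10² = 2.07×10⁻¹⁸ W
In dBm: 10 log₁₀(2.07×10⁻¹⁸ / 10⁻³) = −146.8 dBm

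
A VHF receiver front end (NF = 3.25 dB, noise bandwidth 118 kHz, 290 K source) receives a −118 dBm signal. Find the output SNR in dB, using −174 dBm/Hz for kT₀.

Noise floor: N = −174 + 10 log₁₀(B) + NF
10 log₁₀(1.18×10⁵) = 50.72 dB
N = −174 + 50.72 + 3.25 = −120.03 dBm
SNR = P_sig − N = −118 − (−120.03) = 2.03 dB → 2.0 dB

2.0 dB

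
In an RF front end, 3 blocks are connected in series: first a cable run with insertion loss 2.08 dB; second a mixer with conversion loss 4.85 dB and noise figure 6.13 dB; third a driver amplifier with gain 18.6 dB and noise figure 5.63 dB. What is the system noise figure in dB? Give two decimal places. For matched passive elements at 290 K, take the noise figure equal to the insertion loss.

12.95 dB

Convert to linear (a loss of L dB is a gain of −L dB): F_i = 10^(NF_i/10), G_i = 10^(G_i,dB/10)
  Stage 1: F_1 = 10^(2.08/10) = 1.614, G_1 = 10^(−2.08/10) = 0.6194
  Stage 2: F_2 = 10^(6.13/10) = 4.102, G_2 = 10^(−4.85/10) = 0.3273
  Stage 3: F_3 = 10^(5.63/10) = 3.656, G_3 = 10^(18.6/10) = 72.44
Friis cascade:
  F = 1.614 + (4.102 − 1)/0.6194 + (3.656 − 1)/0.2028 = 19.72
NF = 10 log₁₀(19.72) = 12.95 dB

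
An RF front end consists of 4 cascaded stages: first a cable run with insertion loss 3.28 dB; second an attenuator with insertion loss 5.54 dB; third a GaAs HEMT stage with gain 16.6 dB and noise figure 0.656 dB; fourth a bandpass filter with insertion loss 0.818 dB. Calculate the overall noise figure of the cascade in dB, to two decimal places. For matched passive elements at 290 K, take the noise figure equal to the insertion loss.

Convert to linear (a loss of L dB is a gain of −L dB): F_i = 10^(NF_i/10), G_i = 10^(G_i,dB/10)
  Stage 1: F_1 = 10^(3.28/10) = 2.128, G_1 = 10^(−3.28/10) = 0.4699
  Stage 2: F_2 = 10^(5.54/10) = 3.581, G_2 = 10^(−5.54/10) = 0.2793
  Stage 3: F_3 = 10^(0.656/10) = 1.163, G_3 = 10^(16.6/10) = 45.71
  Stage 4: F_4 = 10^(0.818/10) = 1.207, G_4 = 10^(−0.818/10) = 0.8283
Friis cascade:
  F = 2.128 + (3.581 − 1)/0.4699 + (1.163 − 1)/0.1312 + (1.207 − 1)/5.998 = 8.898
NF = 10 log₁₀(8.898) = 9.49 dB

9.49 dB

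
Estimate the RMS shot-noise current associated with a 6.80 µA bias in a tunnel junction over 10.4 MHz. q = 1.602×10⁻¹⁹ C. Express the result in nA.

4.76 nA

I_n = √(2qI·B)
2qI·B = 2 × 1.602×10⁻¹⁹ × 6.80×10⁻⁶ × 1.04×10⁷ = 2.27×10⁻¹⁷ A²
I_n = √(2.27×10⁻¹⁷) = 4.76×10⁻⁹ A = 4.76 nA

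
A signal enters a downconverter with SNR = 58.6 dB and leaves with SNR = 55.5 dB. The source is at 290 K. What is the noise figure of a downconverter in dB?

NF (dB) = SNR_in(dB) − SNR_out(dB) when the source is at T₀
NF = 58.6 − 55.5 = 3.1 dB

3.1 dB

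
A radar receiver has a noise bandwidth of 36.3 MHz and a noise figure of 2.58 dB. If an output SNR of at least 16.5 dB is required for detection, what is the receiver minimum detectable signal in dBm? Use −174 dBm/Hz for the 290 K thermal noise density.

Sensitivity = −174 + 10 log₁₀(B) + NF + SNR_min
= −174 + 75.6 + 2.58 + 16.5
= −79.32 dBm → −79.3 dBm

−79.3 dBm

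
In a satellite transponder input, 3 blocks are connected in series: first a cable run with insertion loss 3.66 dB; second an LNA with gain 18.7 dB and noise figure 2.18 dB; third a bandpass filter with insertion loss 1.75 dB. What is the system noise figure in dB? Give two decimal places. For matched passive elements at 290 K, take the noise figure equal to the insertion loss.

5.86 dB

Convert to linear (a loss of L dB is a gain of −L dB): F_i = 10^(NF_i/10), G_i = 10^(G_i,dB/10)
  Stage 1: F_1 = 10^(3.66/10) = 2.323, G_1 = 10^(−3.66/10) = 0.4305
  Stage 2: F_2 = 10^(2.18/10) = 1.652, G_2 = 10^(18.7/10) = 74.13
  Stage 3: F_3 = 10^(1.75/10) = 1.496, G_3 = 10^(−1.75/10) = 0.6683
Friis cascade:
  F = 2.323 + (1.652 − 1)/0.4305 + (1.496 − 1)/31.92 = 3.853
NF = 10 log₁₀(3.853) = 5.86 dB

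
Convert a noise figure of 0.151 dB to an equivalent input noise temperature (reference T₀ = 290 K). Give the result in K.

F = 10^(0.151/10) = 1.03538
T_e = (F − 1)·T₀ = (1.03538 − 1) × 290 = 10.3 K

10.3 K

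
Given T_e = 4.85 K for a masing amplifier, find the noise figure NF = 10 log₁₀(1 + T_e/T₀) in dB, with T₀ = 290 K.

F = 1 + T_e/T₀ = 1 + 4.85/290 = 1.01672
NF = 10 log₁₀(1.01672) = 0.072 dB

0.072 dB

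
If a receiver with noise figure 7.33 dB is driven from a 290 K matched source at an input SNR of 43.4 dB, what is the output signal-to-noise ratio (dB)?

36.07 dB

By definition F = SNR_in/SNR_out, so in dB: SNR_out = SNR_in − NF
SNR_out = 43.4 − 7.33 = 36.07 dB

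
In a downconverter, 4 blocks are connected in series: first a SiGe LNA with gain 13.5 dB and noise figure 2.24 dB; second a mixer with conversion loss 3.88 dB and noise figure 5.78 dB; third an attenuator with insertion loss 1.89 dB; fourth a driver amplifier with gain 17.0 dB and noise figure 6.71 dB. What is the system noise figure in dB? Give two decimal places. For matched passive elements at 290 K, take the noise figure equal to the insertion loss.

Convert to linear (a loss of L dB is a gain of −L dB): F_i = 10^(NF_i/10), G_i = 10^(G_i,dB/10)
  Stage 1: F_1 = 10^(2.24/10) = 1.675, G_1 = 10^(13.5/10) = 22.39
  Stage 2: F_2 = 10^(5.78/10) = 3.784, G_2 = 10^(−3.88/10) = 0.4093
  Stage 3: F_3 = 10^(1.89/10) = 1.545, G_3 = 10^(−1.89/10) = 0.6471
  Stage 4: F_4 = 10^(6.71/10) = 4.688, G_4 = 10^(17.0/10) = 50.12
Friis cascade:
  F = 1.675 + (3.784 − 1)/22.39 + (1.545 − 1)/9.162 + (4.688 − 1)/5.929 = 2.481
NF = 10 log₁₀(2.481) = 3.95 dB

3.95 dB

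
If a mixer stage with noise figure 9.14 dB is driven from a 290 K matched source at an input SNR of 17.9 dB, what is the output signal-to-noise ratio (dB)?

By definition F = SNR_in/SNR_out, so in dB: SNR_out = SNR_in − NF
SNR_out = 17.9 − 9.14 = 8.76 dB

8.76 dB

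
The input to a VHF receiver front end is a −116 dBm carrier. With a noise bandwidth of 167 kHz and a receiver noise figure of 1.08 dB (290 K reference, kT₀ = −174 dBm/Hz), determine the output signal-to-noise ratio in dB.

4.7 dB

Noise floor: N = −174 + 10 log₁₀(B) + NF
10 log₁₀(1.67×10⁵) = 52.23 dB
N = −174 + 52.23 + 1.08 = −120.69 dBm
SNR = P_sig − N = −116 − (−120.69) = 4.69 dB → 4.7 dB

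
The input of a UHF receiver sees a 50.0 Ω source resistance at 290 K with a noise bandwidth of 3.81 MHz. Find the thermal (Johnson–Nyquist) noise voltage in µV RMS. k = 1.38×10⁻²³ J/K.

V_n = √(4kTRB)
4kTRB = 4 × 1.38×10⁻²³ × 290 × 5.00×10¹ × 3.81×10⁶ = 3.05×10⁻¹² V²
V_n = √(3.05×10⁻¹²) = 1.75×10⁻⁶ V = 1.75 µV

1.75 µV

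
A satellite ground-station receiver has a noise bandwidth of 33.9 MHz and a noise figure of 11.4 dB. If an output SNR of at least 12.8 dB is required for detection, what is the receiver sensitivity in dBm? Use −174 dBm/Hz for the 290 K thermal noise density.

−74.5 dBm

Sensitivity = −174 + 10 log₁₀(B) + NF + SNR_min
= −174 + 75.3 + 11.4 + 12.8
= −74.5 dBm → −74.5 dBm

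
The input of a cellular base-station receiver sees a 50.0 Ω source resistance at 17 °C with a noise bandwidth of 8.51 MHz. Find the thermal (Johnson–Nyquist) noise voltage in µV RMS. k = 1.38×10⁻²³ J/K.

2.61 µV

T = 17 °C + 273.15 = 290.15 K
V_n = √(4kTRB)
4kTRB = 4 × 1.38×10⁻²³ × 290.15 × 5.00×10¹ × 8.51×10⁶ = 6.81×10⁻¹² V²
V_n = √(6.81×10⁻¹²) = 2.61×10⁻⁶ V = 2.61 µV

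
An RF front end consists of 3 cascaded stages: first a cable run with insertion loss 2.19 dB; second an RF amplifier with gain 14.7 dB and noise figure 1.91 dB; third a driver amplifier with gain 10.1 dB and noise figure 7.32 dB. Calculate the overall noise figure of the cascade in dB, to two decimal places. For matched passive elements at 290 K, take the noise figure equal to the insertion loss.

4.50 dB

Convert to linear (a loss of L dB is a gain of −L dB): F_i = 10^(NF_i/10), G_i = 10^(G_i,dB/10)
  Stage 1: F_1 = 10^(2.19/10) = 1.656, G_1 = 10^(−2.19/10) = 0.6039
  Stage 2: F_2 = 10^(1.91/10) = 1.552, G_2 = 10^(14.7/10) = 29.51
  Stage 3: F_3 = 10^(7.32/10) = 5.395, G_3 = 10^(10.1/10) = 10.23
Friis cascade:
  F = 1.656 + (1.552 − 1)/0.6039 + (5.395 − 1)/17.82 = 2.817
NF = 10 log₁₀(2.817) = 4.50 dB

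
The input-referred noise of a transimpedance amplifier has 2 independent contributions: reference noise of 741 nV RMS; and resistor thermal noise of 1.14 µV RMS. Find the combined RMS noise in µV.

Uncorrelated sources add in power (mean-square): V_tot = √(ΣV_i²)
V_tot = √[(7.41×10⁻⁷)² + (1.14×10⁻⁶)²] = 1.36×10⁻⁶ V = 1.36 µV

1.36 µV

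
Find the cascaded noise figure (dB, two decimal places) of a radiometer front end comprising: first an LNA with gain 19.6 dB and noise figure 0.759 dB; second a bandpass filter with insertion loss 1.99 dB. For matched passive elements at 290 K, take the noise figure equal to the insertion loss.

Convert to linear (a loss of L dB is a gain of −L dB): F_i = 10^(NF_i/10), G_i = 10^(G_i,dB/10)
  Stage 1: F_1 = 10^(0.759/10) = 1.191, G_1 = 10^(19.6/10) = 91.20
  Stage 2: F_2 = 10^(1.99/10) = 1.581, G_2 = 10^(−1.99/10) = 0.6324
Friis cascade:
  F = 1.191 + (1.581 − 1)/91.20 = 1.197
NF = 10 log₁₀(1.197) = 0.78 dB

0.78 dB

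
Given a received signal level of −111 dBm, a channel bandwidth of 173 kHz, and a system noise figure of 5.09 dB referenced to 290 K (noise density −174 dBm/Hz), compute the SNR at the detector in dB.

5.5 dB

Noise floor: N = −174 + 10 log₁₀(B) + NF
10 log₁₀(1.73×10⁵) = 52.38 dB
N = −174 + 52.38 + 5.09 = −116.53 dBm
SNR = P_sig − N = −111 − (−116.53) = 5.53 dB → 5.5 dB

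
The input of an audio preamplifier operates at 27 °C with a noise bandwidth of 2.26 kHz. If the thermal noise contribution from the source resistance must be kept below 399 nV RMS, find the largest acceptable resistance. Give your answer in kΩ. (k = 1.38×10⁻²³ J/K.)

4.25 kΩ

T = 27 °C + 273.15 = 300.15 K
Johnson–Nyquist: V_n = √(4kTRB) ⇒ R = V_n² / (4kTB)
4kTB = 4 × 1.38×10⁻²³ × 300.15 × 2.26×10³ = 3.74×10⁻¹⁷
R = (3.99×10⁻⁷)² / 3.74×10⁻¹⁷ = 4.25×10³ Ω = 4.25 kΩ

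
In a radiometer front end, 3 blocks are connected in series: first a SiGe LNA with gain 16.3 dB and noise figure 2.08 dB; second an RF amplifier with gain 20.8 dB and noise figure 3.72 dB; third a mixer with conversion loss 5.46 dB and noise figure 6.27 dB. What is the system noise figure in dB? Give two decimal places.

Convert to linear (a loss of L dB is a gain of −L dB): F_i = 10^(NF_i/10), G_i = 10^(G_i,dB/10)
  Stage 1: F_1 = 10^(2.08/10) = 1.614, G_1 = 10^(16.3/10) = 42.66
  Stage 2: F_2 = 10^(3.72/10) = 2.355, G_2 = 10^(20.8/10) = 120.2
  Stage 3: F_3 = 10^(6.27/10) = 4.236, G_3 = 10^(−5.46/10) = 0.2844
Friis cascade:
  F = 1.614 + (2.355 − 1)/42.66 + (4.236 − 1)/5129 = 1.647
NF = 10 log₁₀(1.647) = 2.17 dB

2.17 dB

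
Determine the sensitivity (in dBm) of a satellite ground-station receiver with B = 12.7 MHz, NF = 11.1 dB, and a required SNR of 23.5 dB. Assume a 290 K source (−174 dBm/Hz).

Sensitivity = −174 + 10 log₁₀(B) + NF + SNR_min
= −174 + 71.04 + 11.1 + 23.5
= −68.36 dBm → −68.4 dBm

−68.4 dBm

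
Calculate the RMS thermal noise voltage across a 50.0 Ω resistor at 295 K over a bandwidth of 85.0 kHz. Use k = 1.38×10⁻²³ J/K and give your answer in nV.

263 nV

V_n = √(4kTRB)
4kTRB = 4 × 1.38×10⁻²³ × 295 × 5.00×10¹ × 8.50×10⁴ = 6.92×10⁻¹⁴ V²
V_n = √(6.92×10⁻¹⁴) = 2.63×10⁻⁷ V = 263 nV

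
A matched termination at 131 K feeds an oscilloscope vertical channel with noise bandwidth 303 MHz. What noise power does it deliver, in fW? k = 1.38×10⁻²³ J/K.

P_n = kTB = 1.38×10⁻²³ × 131 × 3.03×10⁸ = 5.48×10⁻¹³ W = 548 fW

548 fW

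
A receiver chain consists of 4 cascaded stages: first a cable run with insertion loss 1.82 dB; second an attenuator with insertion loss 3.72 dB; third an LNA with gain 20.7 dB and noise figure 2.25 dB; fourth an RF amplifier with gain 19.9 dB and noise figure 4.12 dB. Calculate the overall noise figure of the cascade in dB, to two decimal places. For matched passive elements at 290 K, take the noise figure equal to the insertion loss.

Convert to linear (a loss of L dB is a gain of −L dB): F_i = 10^(NF_i/10), G_i = 10^(G_i,dB/10)
  Stage 1: F_1 = 10^(1.82/10) = 1.521, G_1 = 10^(−1.82/10) = 0.6577
  Stage 2: F_2 = 10^(3.72/10) = 2.355, G_2 = 10^(−3.72/10) = 0.4246
  Stage 3: F_3 = 10^(2.25/10) = 1.679, G_3 = 10^(20.7/10) = 117.5
  Stage 4: F_4 = 10^(4.12/10) = 2.582, G_4 = 10^(19.9/10) = 97.72
Friis cascade:
  F = 1.521 + (2.355 − 1)/0.6577 + (1.679 − 1)/0.2793 + (2.582 − 1)/32.81 = 6.060
NF = 10 log₁₀(6.060) = 7.82 dB

7.82 dB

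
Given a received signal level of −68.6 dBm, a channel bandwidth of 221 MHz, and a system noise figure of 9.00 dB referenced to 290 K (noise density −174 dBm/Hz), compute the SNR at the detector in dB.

13.0 dB

Noise floor: N = −174 + 10 log₁₀(B) + NF
10 log₁₀(2.21×10⁸) = 83.44 dB
N = −174 + 83.44 + 9.00 = −81.56 dBm
SNR = P_sig − N = −68.6 − (−81.56) = 12.96 dB → 13.0 dB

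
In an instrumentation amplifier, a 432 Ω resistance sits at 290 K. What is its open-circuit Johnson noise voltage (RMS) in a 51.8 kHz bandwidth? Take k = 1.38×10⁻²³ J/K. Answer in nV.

599 nV

V_n = √(4kTRB)
4kTRB = 4 × 1.38×10⁻²³ × 290 × 4.32×10² × 5.18×10⁴ = 3.58×10⁻¹³ V²
V_n = √(3.58×10⁻¹³) = 5.99×10⁻⁷ V = 599 nV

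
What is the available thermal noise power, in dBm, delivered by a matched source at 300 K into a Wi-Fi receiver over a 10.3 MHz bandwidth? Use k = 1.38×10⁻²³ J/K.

P_n = kTB = 1.38×10⁻²³ × 300 × 1.03×10⁷ = 4.26×10⁻¹⁴ W
In dBm: 10 log₁₀(4.26×10⁻¹⁴ / 10⁻³) = −103.7 dBm

−103.7 dBm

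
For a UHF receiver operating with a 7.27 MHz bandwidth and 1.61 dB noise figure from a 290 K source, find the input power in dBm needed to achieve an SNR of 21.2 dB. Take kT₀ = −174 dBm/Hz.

Sensitivity = −174 + 10 log₁₀(B) + NF + SNR_min
= −174 + 68.62 + 1.61 + 21.2
= −82.57 dBm → −82.6 dBm

−82.6 dBm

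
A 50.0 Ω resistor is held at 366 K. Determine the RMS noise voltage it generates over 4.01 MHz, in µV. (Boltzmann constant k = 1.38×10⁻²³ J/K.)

V_n = √(4kTRB)
4kTRB = 4 × 1.38×10⁻²³ × 366 × 5.00×10¹ × 4.01×10⁶ = 4.05×10⁻¹² V²
V_n = √(4.05×10⁻¹²) = 2.01×10⁻⁶ V = 2.01 µV

2.01 µV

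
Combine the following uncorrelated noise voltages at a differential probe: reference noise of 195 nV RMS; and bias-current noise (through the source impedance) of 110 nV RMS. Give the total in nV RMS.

Uncorrelated sources add in power (mean-square): V_tot = √(ΣV_i²)
V_tot = √[(1.95×10⁻⁷)² + (1.10×10⁻⁷)²] = 2.24×10⁻⁷ V = 224 nV

224 nV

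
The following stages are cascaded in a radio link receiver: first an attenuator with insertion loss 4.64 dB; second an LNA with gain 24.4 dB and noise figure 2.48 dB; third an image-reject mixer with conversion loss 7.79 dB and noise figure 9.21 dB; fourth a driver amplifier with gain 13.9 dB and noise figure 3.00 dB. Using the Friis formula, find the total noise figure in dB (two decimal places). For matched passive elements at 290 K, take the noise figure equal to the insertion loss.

7.24 dB

Convert to linear (a loss of L dB is a gain of −L dB): F_i = 10^(NF_i/10), G_i = 10^(G_i,dB/10)
  Stage 1: F_1 = 10^(4.64/10) = 2.911, G_1 = 10^(−4.64/10) = 0.3436
  Stage 2: F_2 = 10^(2.48/10) = 1.770, G_2 = 10^(24.4/10) = 275.4
  Stage 3: F_3 = 10^(9.21/10) = 8.337, G_3 = 10^(−7.79/10) = 0.1663
  Stage 4: F_4 = 10^(3.00/10) = 1.995, G_4 = 10^(13.9/10) = 24.55
Friis cascade:
  F = 2.911 + (1.770 − 1)/0.3436 + (8.337 − 1)/94.62 + (1.995 − 1)/15.74 = 5.293
NF = 10 log₁₀(5.293) = 7.24 dB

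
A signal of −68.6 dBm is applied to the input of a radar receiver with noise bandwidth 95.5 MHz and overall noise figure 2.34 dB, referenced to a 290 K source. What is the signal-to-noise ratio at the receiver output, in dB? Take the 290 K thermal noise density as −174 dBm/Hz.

Noise floor: N = −174 + 10 log₁₀(B) + NF
10 log₁₀(9.55×10⁷) = 79.8 dB
N = −174 + 79.8 + 2.34 = −91.86 dBm
SNR = P_sig − N = −68.6 − (−91.86) = 23.26 dB → 23.3 dB

23.3 dB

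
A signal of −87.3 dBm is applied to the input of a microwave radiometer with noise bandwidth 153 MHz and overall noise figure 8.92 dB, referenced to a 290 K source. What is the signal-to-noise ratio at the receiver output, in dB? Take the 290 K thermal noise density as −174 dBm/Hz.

Noise floor: N = −174 + 10 log₁₀(B) + NF
10 log₁₀(1.53×10⁸) = 81.85 dB
N = −174 + 81.85 + 8.92 = −83.23 dBm
SNR = P_sig − N = −87.3 − (−83.23) = −4.07 dB → −4.1 dB

−4.1 dB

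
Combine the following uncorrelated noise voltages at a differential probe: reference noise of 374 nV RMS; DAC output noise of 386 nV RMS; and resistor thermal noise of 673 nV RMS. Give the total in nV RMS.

Uncorrelated sources add in power (mean-square): V_tot = √(ΣV_i²)
V_tot = √[(3.74×10⁻⁷)² + (3.86×10⁻⁷)² + (6.73×10⁻⁷)²] = 8.61×10⁻⁷ V = 861 nV

861 nV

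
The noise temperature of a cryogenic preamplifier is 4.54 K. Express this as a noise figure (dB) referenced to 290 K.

F = 1 + T_e/T₀ = 1 + 4.54/290 = 1.01566
NF = 10 log₁₀(1.01566) = 0.067 dB

0.067 dB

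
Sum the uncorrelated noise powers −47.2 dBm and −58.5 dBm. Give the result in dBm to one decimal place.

Convert to linear, add, convert back:
P₁ = 1.91×10⁻⁸ W, P₂ = 1.41×10⁻⁹ W
P_tot = 2.05×10⁻⁸ W → 10 log₁₀(P_tot / 10⁻³) = −46.9 dBm

−46.9 dBm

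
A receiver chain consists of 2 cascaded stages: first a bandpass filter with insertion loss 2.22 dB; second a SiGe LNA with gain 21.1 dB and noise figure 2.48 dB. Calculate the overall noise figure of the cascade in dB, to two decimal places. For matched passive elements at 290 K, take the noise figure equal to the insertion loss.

Convert to linear (a loss of L dB is a gain of −L dB): F_i = 10^(NF_i/10), G_i = 10^(G_i,dB/10)
  Stage 1: F_1 = 10^(2.22/10) = 1.667, G_1 = 10^(−2.22/10) = 0.5998
  Stage 2: F_2 = 10^(2.48/10) = 1.770, G_2 = 10^(21.1/10) = 128.8
Friis cascade:
  F = 1.667 + (1.770 − 1)/0.5998 = 2.951
NF = 10 log₁₀(2.951) = 4.70 dB

4.70 dB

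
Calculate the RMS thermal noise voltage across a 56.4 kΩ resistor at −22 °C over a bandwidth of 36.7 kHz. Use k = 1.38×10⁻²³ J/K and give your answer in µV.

T = −22 °C + 273.15 = 251.15 K
V_n = √(4kTRB)
4kTRB = 4 × 1.38×10⁻²³ × 251.15 × 5.64×10⁴ × 3.67×10⁴ = 2.87×10⁻¹¹ V²
V_n = √(2.87×10⁻¹¹) = 5.36×10⁻⁶ V = 5.36 µV

5.36 µV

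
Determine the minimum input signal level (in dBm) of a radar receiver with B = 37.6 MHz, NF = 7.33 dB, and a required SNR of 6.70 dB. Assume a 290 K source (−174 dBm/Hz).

−84.2 dBm

Sensitivity = −174 + 10 log₁₀(B) + NF + SNR_min
= −174 + 75.75 + 7.33 + 6.70
= −84.22 dBm → −84.2 dBm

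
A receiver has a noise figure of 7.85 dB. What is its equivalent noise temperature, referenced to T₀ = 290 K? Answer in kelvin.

1478 K

F = 10^(7.85/10) = 6.09537
T_e = (F − 1)·T₀ = (6.09537 − 1) × 290 = 1478 K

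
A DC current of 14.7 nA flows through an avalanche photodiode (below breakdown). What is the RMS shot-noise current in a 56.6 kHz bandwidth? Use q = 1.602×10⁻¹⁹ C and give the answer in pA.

I_n = √(2qI·B)
2qI·B = 2 × 1.602×10⁻¹⁹ × 1.47×10⁻⁸ × 5.66×10⁴ = 2.67×10⁻²² A²
I_n = √(2.67×10⁻²²) = 1.63×10⁻¹¹ A = 16.3 pA

16.3 pA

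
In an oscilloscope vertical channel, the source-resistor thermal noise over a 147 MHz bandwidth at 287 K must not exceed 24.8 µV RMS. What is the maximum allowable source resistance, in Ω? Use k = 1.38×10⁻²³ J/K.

Johnson–Nyquist: V_n = √(4kTRB) ⇒ R = V_n² / (4kTB)
4kTB = 4 × 1.38×10⁻²³ × 287 × 1.47×10⁸ = 2.33×10⁻¹²
R = (2.48×10⁻⁵)² / 2.33×10⁻¹² = 2.64×10² Ω = 264 Ω

264 Ω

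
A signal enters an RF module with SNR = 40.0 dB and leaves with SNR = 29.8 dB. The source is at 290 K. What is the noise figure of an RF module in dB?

10.2 dB

NF (dB) = SNR_in(dB) − SNR_out(dB) when the source is at T₀
NF = 40.0 − 29.8 = 10.2 dB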